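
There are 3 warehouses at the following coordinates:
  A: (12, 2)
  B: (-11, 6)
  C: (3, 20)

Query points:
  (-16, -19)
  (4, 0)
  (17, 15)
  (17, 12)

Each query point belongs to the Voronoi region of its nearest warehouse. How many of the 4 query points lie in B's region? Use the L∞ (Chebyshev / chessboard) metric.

1

(-16, -19) — d to each: A:28, B:25, C:39 → nearest is B
(4, 0) — d to each: A:8, B:15, C:20 → nearest is A
(17, 15) — d to each: A:13, B:28, C:14 → nearest is A
(17, 12) — d to each: A:10, B:28, C:14 → nearest is A
1 of the 4 points has B as nearest.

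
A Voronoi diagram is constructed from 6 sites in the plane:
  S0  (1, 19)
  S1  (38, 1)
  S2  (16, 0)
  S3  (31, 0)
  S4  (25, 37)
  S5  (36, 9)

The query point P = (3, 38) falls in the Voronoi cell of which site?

Compare squared distances (the ordering matches that of the actual distances):
|PS0|² = (3−1)² + (38−19)² = 4 + 361 = 365
|PS1|² = (3−38)² + (38−1)² = 1225 + 1369 = 2594
|PS2|² = (3−16)² + (38−0)² = 169 + 1444 = 1613
|PS3|² = (3−31)² + (38−0)² = 784 + 1444 = 2228
|PS4|² = (3−25)² + (38−37)² = 484 + 1 = 485
|PS5|² = (3−36)² + (38−9)² = 1089 + 841 = 1930
Minimum is at S0.

S0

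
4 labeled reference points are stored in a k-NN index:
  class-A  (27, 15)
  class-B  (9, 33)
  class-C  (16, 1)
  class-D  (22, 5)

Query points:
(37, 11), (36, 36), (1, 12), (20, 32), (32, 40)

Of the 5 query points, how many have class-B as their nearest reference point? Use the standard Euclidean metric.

2

(37, 11) — d² to each: class-A:116, class-B:1268, class-C:541, class-D:261 → nearest is class-A
(36, 36) — d² to each: class-A:522, class-B:738, class-C:1625, class-D:1157 → nearest is class-A
(1, 12) — d² to each: class-A:685, class-B:505, class-C:346, class-D:490 → nearest is class-C
(20, 32) — d² to each: class-A:338, class-B:122, class-C:977, class-D:733 → nearest is class-B
(32, 40) — d² to each: class-A:650, class-B:578, class-C:1777, class-D:1325 → nearest is class-B
2 of the 5 points have class-B as nearest.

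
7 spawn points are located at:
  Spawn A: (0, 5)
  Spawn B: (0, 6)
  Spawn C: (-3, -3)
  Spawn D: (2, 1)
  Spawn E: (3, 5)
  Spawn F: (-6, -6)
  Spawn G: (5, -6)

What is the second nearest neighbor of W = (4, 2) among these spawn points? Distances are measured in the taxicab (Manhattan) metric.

d(W, Spawn A) = |4−0| + |2−5| = 4 + 3 = 7
d(W, Spawn B) = |4−0| + |2−6| = 4 + 4 = 8
d(W, Spawn C) = |4−(-3)| + |2−(-3)| = 7 + 5 = 12
d(W, Spawn D) = |4−2| + |2−1| = 2 + 1 = 3
d(W, Spawn E) = |4−3| + |2−5| = 1 + 3 = 4
d(W, Spawn F) = |4−(-6)| + |2−(-6)| = 10 + 8 = 18
d(W, Spawn G) = |4−5| + |2−(-6)| = 1 + 8 = 9
Sorted ascending: Spawn D, Spawn E, Spawn A, … — the second-nearest is Spawn E.

Spawn E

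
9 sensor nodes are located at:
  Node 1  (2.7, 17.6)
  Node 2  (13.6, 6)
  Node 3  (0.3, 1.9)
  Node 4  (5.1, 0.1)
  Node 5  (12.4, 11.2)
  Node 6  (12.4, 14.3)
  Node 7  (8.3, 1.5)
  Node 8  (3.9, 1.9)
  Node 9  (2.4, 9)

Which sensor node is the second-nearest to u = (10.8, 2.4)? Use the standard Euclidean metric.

Since √ is increasing, it suffices to compare squared distances:
d²(u, Node 1) = 65.61 + 231.04 = 296.65
d²(u, Node 2) = 7.84 + 12.96 = 20.8
d²(u, Node 3) = 110.25 + 0.25 = 110.5
d²(u, Node 4) = 32.49 + 5.29 = 37.78
d²(u, Node 5) = 2.56 + 77.44 = 80
d²(u, Node 6) = 2.56 + 141.61 = 144.17
d²(u, Node 7) = 6.25 + 0.81 = 7.06
d²(u, Node 8) = 47.61 + 0.25 = 47.86
d²(u, Node 9) = 70.56 + 43.56 = 114.12
Sorted ascending: Node 7, Node 2, Node 4, … — the second-nearest is Node 2.

Node 2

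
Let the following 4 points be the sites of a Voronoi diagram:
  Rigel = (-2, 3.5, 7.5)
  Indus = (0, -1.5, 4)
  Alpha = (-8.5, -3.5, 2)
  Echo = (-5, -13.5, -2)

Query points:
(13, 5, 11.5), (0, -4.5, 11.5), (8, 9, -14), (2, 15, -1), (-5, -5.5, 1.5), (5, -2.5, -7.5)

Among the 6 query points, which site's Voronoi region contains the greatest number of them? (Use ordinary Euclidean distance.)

(13, 5, 11.5) — d² to each: Rigel:243.25, Indus:267.5, Alpha:624.75, Echo:848.5 → nearest is Rigel
(0, -4.5, 11.5) — d² to each: Rigel:84, Indus:65.25, Alpha:163.5, Echo:288.25 → nearest is Indus
(8, 9, -14) — d² to each: Rigel:592.5, Indus:498.25, Alpha:684.5, Echo:819.25 → nearest is Indus
(2, 15, -1) — d² to each: Rigel:220.5, Indus:301.25, Alpha:461.5, Echo:862.25 → nearest is Rigel
(-5, -5.5, 1.5) — d² to each: Rigel:126, Indus:47.25, Alpha:16.5, Echo:76.25 → nearest is Alpha
(5, -2.5, -7.5) — d² to each: Rigel:310, Indus:158.25, Alpha:273.5, Echo:251.25 → nearest is Indus
Tally — Rigel:2, Indus:3, Alpha:1. Indus captures the most (3).

Indus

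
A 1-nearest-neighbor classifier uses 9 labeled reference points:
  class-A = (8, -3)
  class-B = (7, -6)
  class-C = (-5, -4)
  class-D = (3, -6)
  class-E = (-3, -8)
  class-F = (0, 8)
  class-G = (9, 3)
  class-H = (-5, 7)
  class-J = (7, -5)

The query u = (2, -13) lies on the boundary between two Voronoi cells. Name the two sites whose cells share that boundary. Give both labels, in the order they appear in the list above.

Squared distances from u to each site:
d²(u, class-A) = (2−8)² + (-13−(-3))² = 36 + 100 = 136
d²(u, class-B) = (2−7)² + (-13−(-6))² = 25 + 49 = 74
d²(u, class-C) = (2−(-5))² + (-13−(-4))² = 49 + 81 = 130
d²(u, class-D) = (2−3)² + (-13−(-6))² = 1 + 49 = 50
d²(u, class-E) = (2−(-3))² + (-13−(-8))² = 25 + 25 = 50
d²(u, class-F) = (2−0)² + (-13−8)² = 4 + 441 = 445
d²(u, class-G) = (2−9)² + (-13−3)² = 49 + 256 = 305
d²(u, class-H) = (2−(-5))² + (-13−7)² = 49 + 400 = 449
d²(u, class-J) = (2−7)² + (-13−(-5))² = 25 + 64 = 89
u is equidistant from class-D and class-E (both at squared distance 50), and every other site is strictly farther — so u lies on the class-D–class-E Voronoi edge.

class-D and class-E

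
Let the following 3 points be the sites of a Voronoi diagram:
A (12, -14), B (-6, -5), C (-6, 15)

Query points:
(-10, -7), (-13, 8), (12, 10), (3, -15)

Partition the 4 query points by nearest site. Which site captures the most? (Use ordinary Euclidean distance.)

C

(-10, -7) — d² to each: A:533, B:20, C:500 → nearest is B
(-13, 8) — d² to each: A:1109, B:218, C:98 → nearest is C
(12, 10) — d² to each: A:576, B:549, C:349 → nearest is C
(3, -15) — d² to each: A:82, B:181, C:981 → nearest is A
Tally — A:1, B:1, C:2. C captures the most (2).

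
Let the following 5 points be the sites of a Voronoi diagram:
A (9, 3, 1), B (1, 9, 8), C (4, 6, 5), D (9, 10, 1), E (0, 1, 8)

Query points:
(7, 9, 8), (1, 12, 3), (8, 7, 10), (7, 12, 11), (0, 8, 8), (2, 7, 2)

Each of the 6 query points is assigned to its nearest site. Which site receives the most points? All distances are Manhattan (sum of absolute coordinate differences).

B

(7, 9, 8) — d to each: A:15, B:6, C:9, D:10, E:15 → nearest is B
(1, 12, 3) — d to each: A:19, B:8, C:11, D:12, E:17 → nearest is B
(8, 7, 10) — d to each: A:14, B:11, C:10, D:13, E:16 → nearest is C
(7, 12, 11) — d to each: A:21, B:12, C:15, D:14, E:21 → nearest is B
(0, 8, 8) — d to each: A:21, B:2, C:9, D:18, E:7 → nearest is B
(2, 7, 2) — d to each: A:12, B:9, C:6, D:11, E:14 → nearest is C
Tally — B:4, C:2. B captures the most (4).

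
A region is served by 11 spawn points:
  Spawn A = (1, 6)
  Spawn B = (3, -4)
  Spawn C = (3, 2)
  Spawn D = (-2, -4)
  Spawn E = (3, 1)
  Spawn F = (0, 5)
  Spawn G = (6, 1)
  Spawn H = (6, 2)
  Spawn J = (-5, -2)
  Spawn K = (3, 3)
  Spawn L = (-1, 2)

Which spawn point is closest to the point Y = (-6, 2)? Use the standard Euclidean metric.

Compare squared distances (the ordering matches that of the actual distances):
d²(Y, Spawn A) = (-6−1)² + (2−6)² = 49 + 16 = 65
d²(Y, Spawn B) = (-6−3)² + (2−(-4))² = 81 + 36 = 117
d²(Y, Spawn C) = (-6−3)² + (2−2)² = 81 + 0 = 81
d²(Y, Spawn D) = (-6−(-2))² + (2−(-4))² = 16 + 36 = 52
d²(Y, Spawn E) = (-6−3)² + (2−1)² = 81 + 1 = 82
d²(Y, Spawn F) = (-6−0)² + (2−5)² = 36 + 9 = 45
d²(Y, Spawn G) = (-6−6)² + (2−1)² = 144 + 1 = 145
d²(Y, Spawn H) = (-6−6)² + (2−2)² = 144 + 0 = 144
d²(Y, Spawn J) = (-6−(-5))² + (2−(-2))² = 1 + 16 = 17
d²(Y, Spawn K) = (-6−3)² + (2−3)² = 81 + 1 = 82
d²(Y, Spawn L) = (-6−(-1))² + (2−2)² = 25 + 0 = 25
The smallest is to Spawn J, so Y lies in the Voronoi region of Spawn J.

Spawn J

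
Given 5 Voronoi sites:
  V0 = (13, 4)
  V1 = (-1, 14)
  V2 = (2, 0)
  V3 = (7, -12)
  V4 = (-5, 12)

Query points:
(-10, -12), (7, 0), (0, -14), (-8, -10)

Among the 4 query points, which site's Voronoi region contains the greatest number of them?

(-10, -12) — d² to each: V0:785, V1:757, V2:288, V3:289, V4:601 → nearest is V2
(7, 0) — d² to each: V0:52, V1:260, V2:25, V3:144, V4:288 → nearest is V2
(0, -14) — d² to each: V0:493, V1:785, V2:200, V3:53, V4:701 → nearest is V3
(-8, -10) — d² to each: V0:637, V1:625, V2:200, V3:229, V4:493 → nearest is V2
Tally — V2:3, V3:1. V2 captures the most (3).

V2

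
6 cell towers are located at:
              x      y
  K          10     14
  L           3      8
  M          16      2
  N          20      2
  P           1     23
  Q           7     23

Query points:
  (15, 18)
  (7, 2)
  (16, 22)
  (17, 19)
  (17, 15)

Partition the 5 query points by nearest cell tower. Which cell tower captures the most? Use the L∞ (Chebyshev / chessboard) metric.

(15, 18) — d to each: K:5, L:12, M:16, N:16, P:14, Q:8 → nearest is K
(7, 2) — d to each: K:12, L:6, M:9, N:13, P:21, Q:21 → nearest is L
(16, 22) — d to each: K:8, L:14, M:20, N:20, P:15, Q:9 → nearest is K
(17, 19) — d to each: K:7, L:14, M:17, N:17, P:16, Q:10 → nearest is K
(17, 15) — d to each: K:7, L:14, M:13, N:13, P:16, Q:10 → nearest is K
Tally — K:4, L:1. K captures the most (4).

K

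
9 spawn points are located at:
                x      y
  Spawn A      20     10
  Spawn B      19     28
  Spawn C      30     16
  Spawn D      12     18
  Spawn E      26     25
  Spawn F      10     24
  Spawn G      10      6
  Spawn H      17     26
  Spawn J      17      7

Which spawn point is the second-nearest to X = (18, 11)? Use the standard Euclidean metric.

Spawn J

Compare squared distances (the ordering matches that of the actual distances):
d²(X, Spawn A) = 4 + 1 = 5
d²(X, Spawn B) = 1 + 289 = 290
d²(X, Spawn C) = 144 + 25 = 169
d²(X, Spawn D) = 36 + 49 = 85
d²(X, Spawn E) = 64 + 196 = 260
d²(X, Spawn F) = 64 + 169 = 233
d²(X, Spawn G) = 64 + 25 = 89
d²(X, Spawn H) = 1 + 225 = 226
d²(X, Spawn J) = 1 + 16 = 17
Sorted ascending: Spawn A, Spawn J, Spawn D, … — the second-nearest is Spawn J.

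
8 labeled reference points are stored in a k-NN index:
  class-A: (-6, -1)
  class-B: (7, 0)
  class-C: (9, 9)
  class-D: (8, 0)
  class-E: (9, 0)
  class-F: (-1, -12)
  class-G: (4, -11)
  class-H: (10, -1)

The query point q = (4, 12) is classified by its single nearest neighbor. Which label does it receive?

Compare squared distances (the ordering matches that of the actual distances):
d²(q, class-A) = (4−(-6))² + (12−(-1))² = 100 + 169 = 269
d²(q, class-B) = (4−7)² + (12−0)² = 9 + 144 = 153
d²(q, class-C) = (4−9)² + (12−9)² = 25 + 9 = 34
d²(q, class-D) = (4−8)² + (12−0)² = 16 + 144 = 160
d²(q, class-E) = (4−9)² + (12−0)² = 25 + 144 = 169
d²(q, class-F) = (4−(-1))² + (12−(-12))² = 25 + 576 = 601
d²(q, class-G) = (4−4)² + (12−(-11))² = 0 + 529 = 529
d²(q, class-H) = (4−10)² + (12−(-1))² = 36 + 169 = 205
The smallest is to class-C, so q lies in the Voronoi region of class-C.

class-C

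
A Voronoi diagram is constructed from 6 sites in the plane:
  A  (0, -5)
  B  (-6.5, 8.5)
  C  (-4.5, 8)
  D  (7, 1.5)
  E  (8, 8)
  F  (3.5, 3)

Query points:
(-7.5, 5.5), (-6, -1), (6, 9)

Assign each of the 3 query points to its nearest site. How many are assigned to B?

(-7.5, 5.5) — d² to each: A:166.5, B:10, C:15.25, D:226.25, E:246.5, F:127.25 → nearest is B
(-6, -1) — d² to each: A:52, B:90.5, C:83.25, D:175.25, E:277, F:106.25 → nearest is A
(6, 9) — d² to each: A:232, B:156.5, C:111.25, D:57.25, E:5, F:42.25 → nearest is E
1 of the 3 points has B as nearest.

1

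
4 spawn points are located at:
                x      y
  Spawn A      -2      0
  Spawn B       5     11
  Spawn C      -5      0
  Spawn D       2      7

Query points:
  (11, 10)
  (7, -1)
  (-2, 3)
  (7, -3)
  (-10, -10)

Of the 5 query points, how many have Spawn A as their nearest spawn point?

3

(11, 10) — d² to each: Spawn A:269, Spawn B:37, Spawn C:356, Spawn D:90 → nearest is Spawn B
(7, -1) — d² to each: Spawn A:82, Spawn B:148, Spawn C:145, Spawn D:89 → nearest is Spawn A
(-2, 3) — d² to each: Spawn A:9, Spawn B:113, Spawn C:18, Spawn D:32 → nearest is Spawn A
(7, -3) — d² to each: Spawn A:90, Spawn B:200, Spawn C:153, Spawn D:125 → nearest is Spawn A
(-10, -10) — d² to each: Spawn A:164, Spawn B:666, Spawn C:125, Spawn D:433 → nearest is Spawn C
3 of the 5 points have Spawn A as nearest.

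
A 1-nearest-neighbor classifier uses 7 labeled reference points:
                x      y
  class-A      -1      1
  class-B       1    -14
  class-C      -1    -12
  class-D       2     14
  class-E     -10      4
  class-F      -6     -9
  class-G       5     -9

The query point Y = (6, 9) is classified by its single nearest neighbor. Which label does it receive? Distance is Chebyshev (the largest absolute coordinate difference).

d(Y, class-A) = max(7, 8) = 8
d(Y, class-B) = max(5, 23) = 23
d(Y, class-C) = max(7, 21) = 21
d(Y, class-D) = max(4, 5) = 5
d(Y, class-E) = max(16, 5) = 16
d(Y, class-F) = max(12, 18) = 18
d(Y, class-G) = max(1, 18) = 18
Minimum is at class-D.

class-D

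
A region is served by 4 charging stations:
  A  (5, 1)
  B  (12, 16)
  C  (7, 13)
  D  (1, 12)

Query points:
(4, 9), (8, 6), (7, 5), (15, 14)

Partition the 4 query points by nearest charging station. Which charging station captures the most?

(4, 9) — d² to each: A:65, B:113, C:25, D:18 → nearest is D
(8, 6) — d² to each: A:34, B:116, C:50, D:85 → nearest is A
(7, 5) — d² to each: A:20, B:146, C:64, D:85 → nearest is A
(15, 14) — d² to each: A:269, B:13, C:65, D:200 → nearest is B
Tally — A:2, B:1, D:1. A captures the most (2).

A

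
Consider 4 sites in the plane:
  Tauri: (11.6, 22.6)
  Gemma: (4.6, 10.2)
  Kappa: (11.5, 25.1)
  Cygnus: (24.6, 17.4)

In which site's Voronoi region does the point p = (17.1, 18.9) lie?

Tauri

Squared Euclidean distances:
d²(p, Tauri) = (17.1−11.6)² + (18.9−22.6)² = 30.25 + 13.69 = 43.94
d²(p, Gemma) = (17.1−4.6)² + (18.9−10.2)² = 156.25 + 75.69 = 231.94
d²(p, Kappa) = (17.1−11.5)² + (18.9−25.1)² = 31.36 + 38.44 = 69.8
d²(p, Cygnus) = (17.1−24.6)² + (18.9−17.4)² = 56.25 + 2.25 = 58.5
The smallest is to Tauri, so p lies in the Voronoi region of Tauri.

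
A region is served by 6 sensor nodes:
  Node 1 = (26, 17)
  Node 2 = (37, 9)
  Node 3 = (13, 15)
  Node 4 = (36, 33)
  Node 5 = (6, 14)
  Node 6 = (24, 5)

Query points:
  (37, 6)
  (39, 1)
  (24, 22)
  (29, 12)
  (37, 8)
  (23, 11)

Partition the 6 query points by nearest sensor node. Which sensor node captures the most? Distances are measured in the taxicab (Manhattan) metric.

Node 2

(37, 6) — d to each: Node 1:22, Node 2:3, Node 3:33, Node 4:28, Node 5:39, Node 6:14 → nearest is Node 2
(39, 1) — d to each: Node 1:29, Node 2:10, Node 3:40, Node 4:35, Node 5:46, Node 6:19 → nearest is Node 2
(24, 22) — d to each: Node 1:7, Node 2:26, Node 3:18, Node 4:23, Node 5:26, Node 6:17 → nearest is Node 1
(29, 12) — d to each: Node 1:8, Node 2:11, Node 3:19, Node 4:28, Node 5:25, Node 6:12 → nearest is Node 1
(37, 8) — d to each: Node 1:20, Node 2:1, Node 3:31, Node 4:26, Node 5:37, Node 6:16 → nearest is Node 2
(23, 11) — d to each: Node 1:9, Node 2:16, Node 3:14, Node 4:35, Node 5:20, Node 6:7 → nearest is Node 6
Tally — Node 1:2, Node 2:3, Node 6:1. Node 2 captures the most (3).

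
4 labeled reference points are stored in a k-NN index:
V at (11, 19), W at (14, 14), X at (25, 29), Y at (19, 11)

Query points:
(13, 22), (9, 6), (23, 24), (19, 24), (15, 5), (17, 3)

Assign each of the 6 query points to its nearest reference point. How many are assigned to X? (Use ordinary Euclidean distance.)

2

(13, 22) — d² to each: V:13, W:65, X:193, Y:157 → nearest is V
(9, 6) — d² to each: V:173, W:89, X:785, Y:125 → nearest is W
(23, 24) — d² to each: V:169, W:181, X:29, Y:185 → nearest is X
(19, 24) — d² to each: V:89, W:125, X:61, Y:169 → nearest is X
(15, 5) — d² to each: V:212, W:82, X:676, Y:52 → nearest is Y
(17, 3) — d² to each: V:292, W:130, X:740, Y:68 → nearest is Y
2 of the 6 points have X as nearest.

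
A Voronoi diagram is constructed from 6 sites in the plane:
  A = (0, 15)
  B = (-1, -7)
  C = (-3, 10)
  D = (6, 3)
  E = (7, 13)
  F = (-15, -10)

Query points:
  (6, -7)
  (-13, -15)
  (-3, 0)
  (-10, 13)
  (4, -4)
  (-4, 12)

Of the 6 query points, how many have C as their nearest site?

2

(6, -7) — d² to each: A:520, B:49, C:370, D:100, E:401, F:450 → nearest is B
(-13, -15) — d² to each: A:1069, B:208, C:725, D:685, E:1184, F:29 → nearest is F
(-3, 0) — d² to each: A:234, B:53, C:100, D:90, E:269, F:244 → nearest is B
(-10, 13) — d² to each: A:104, B:481, C:58, D:356, E:289, F:554 → nearest is C
(4, -4) — d² to each: A:377, B:34, C:245, D:53, E:298, F:397 → nearest is B
(-4, 12) — d² to each: A:25, B:370, C:5, D:181, E:122, F:605 → nearest is C
2 of the 6 points have C as nearest.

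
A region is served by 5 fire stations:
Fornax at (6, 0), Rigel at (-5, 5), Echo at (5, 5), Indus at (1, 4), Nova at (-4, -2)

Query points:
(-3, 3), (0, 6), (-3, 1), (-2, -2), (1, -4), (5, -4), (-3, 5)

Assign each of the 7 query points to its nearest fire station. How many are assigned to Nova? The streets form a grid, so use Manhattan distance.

3

(-3, 3) — d to each: Fornax:12, Rigel:4, Echo:10, Indus:5, Nova:6 → nearest is Rigel
(0, 6) — d to each: Fornax:12, Rigel:6, Echo:6, Indus:3, Nova:12 → nearest is Indus
(-3, 1) — d to each: Fornax:10, Rigel:6, Echo:12, Indus:7, Nova:4 → nearest is Nova
(-2, -2) — d to each: Fornax:10, Rigel:10, Echo:14, Indus:9, Nova:2 → nearest is Nova
(1, -4) — d to each: Fornax:9, Rigel:15, Echo:13, Indus:8, Nova:7 → nearest is Nova
(5, -4) — d to each: Fornax:5, Rigel:19, Echo:9, Indus:12, Nova:11 → nearest is Fornax
(-3, 5) — d to each: Fornax:14, Rigel:2, Echo:8, Indus:5, Nova:8 → nearest is Rigel
3 of the 7 points have Nova as nearest.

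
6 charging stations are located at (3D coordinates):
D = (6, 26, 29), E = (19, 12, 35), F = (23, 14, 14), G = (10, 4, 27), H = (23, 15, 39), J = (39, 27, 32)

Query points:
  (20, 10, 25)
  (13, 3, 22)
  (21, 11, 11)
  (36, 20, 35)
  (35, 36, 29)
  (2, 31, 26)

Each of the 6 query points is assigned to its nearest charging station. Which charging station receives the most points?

(20, 10, 25) — d² to each: D:468, E:105, F:146, G:140, H:230, J:699 → nearest is E
(13, 3, 22) — d² to each: D:627, E:286, F:285, G:35, H:533, J:1352 → nearest is G
(21, 11, 11) — d² to each: D:774, E:581, F:22, G:426, H:804, J:1021 → nearest is F
(36, 20, 35) — d² to each: D:972, E:353, F:646, G:996, H:210, J:67 → nearest is J
(35, 36, 29) — d² to each: D:941, E:868, F:853, G:1653, H:685, J:106 → nearest is J
(2, 31, 26) — d² to each: D:50, E:731, F:874, G:794, H:866, J:1421 → nearest is D
Tally — D:1, E:1, F:1, G:1, J:2. J captures the most (2).

J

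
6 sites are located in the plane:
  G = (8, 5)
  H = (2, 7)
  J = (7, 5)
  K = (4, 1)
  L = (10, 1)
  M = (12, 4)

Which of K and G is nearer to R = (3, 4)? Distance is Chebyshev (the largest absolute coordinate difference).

d(R,K) = max(1, 3) = 3
d(R,G) = max(5, 1) = 5
3 < 5, so K is closer.

K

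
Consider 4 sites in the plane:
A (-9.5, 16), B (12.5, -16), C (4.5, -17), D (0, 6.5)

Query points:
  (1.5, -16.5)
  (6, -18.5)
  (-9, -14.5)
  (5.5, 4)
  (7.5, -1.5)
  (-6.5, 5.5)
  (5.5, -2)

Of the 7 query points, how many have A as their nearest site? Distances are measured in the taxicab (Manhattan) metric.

(1.5, -16.5) — d to each: A:43.5, B:11.5, C:3.5, D:24.5 → nearest is C
(6, -18.5) — d to each: A:50, B:9, C:3, D:31 → nearest is C
(-9, -14.5) — d to each: A:31, B:23, C:16, D:30 → nearest is C
(5.5, 4) — d to each: A:27, B:27, C:22, D:8 → nearest is D
(7.5, -1.5) — d to each: A:34.5, B:19.5, C:18.5, D:15.5 → nearest is D
(-6.5, 5.5) — d to each: A:13.5, B:40.5, C:33.5, D:7.5 → nearest is D
(5.5, -2) — d to each: A:33, B:21, C:16, D:14 → nearest is D
0 of the 7 points have A as nearest.

0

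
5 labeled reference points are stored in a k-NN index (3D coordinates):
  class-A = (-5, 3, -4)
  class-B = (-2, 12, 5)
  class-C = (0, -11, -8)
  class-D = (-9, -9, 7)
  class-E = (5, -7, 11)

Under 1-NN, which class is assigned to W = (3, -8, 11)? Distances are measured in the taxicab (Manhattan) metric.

d(W, class-A) = |3−(-5)| + |-8−3| + |11−(-4)| = 8 + 11 + 15 = 34
d(W, class-B) = |3−(-2)| + |-8−12| + |11−5| = 5 + 20 + 6 = 31
d(W, class-C) = |3−0| + |-8−(-11)| + |11−(-8)| = 3 + 3 + 19 = 25
d(W, class-D) = |3−(-9)| + |-8−(-9)| + |11−7| = 12 + 1 + 4 = 17
d(W, class-E) = |3−5| + |-8−(-7)| + |11−11| = 2 + 1 + 0 = 3
class-E is nearest.

class-E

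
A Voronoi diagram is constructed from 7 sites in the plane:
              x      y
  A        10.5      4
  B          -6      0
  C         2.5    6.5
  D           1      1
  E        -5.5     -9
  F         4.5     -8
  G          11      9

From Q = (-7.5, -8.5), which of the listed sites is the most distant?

Since √ is increasing, it suffices to compare squared distances:
|QA|² = 324 + 156.25 = 480.25
|QB|² = 2.25 + 72.25 = 74.5
|QC|² = 100 + 225 = 325
|QD|² = 72.25 + 90.25 = 162.5
|QE|² = 4 + 0.25 = 4.25
|QF|² = 144 + 0.25 = 144.25
|QG|² = 342.25 + 306.25 = 648.5
The largest is to G.

G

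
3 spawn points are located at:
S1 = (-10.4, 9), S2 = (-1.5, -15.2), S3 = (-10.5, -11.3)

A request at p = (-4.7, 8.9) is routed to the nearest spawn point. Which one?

Since √ is increasing, it suffices to compare squared distances:
|pS1|² = (-4.7−(-10.4))² + (8.9−9)² = 32.49 + 0.01 = 32.5
|pS2|² = (-4.7−(-1.5))² + (8.9−(-15.2))² = 10.24 + 580.81 = 591.05
|pS3|² = (-4.7−(-10.5))² + (8.9−(-11.3))² = 33.64 + 408.04 = 441.68
S1 is nearest.

S1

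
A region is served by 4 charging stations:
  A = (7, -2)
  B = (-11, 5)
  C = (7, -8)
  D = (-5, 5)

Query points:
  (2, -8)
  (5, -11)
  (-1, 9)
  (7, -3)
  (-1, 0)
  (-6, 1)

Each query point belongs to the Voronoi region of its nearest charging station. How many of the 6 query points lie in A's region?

1

(2, -8) — d² to each: A:61, B:338, C:25, D:218 → nearest is C
(5, -11) — d² to each: A:85, B:512, C:13, D:356 → nearest is C
(-1, 9) — d² to each: A:185, B:116, C:353, D:32 → nearest is D
(7, -3) — d² to each: A:1, B:388, C:25, D:208 → nearest is A
(-1, 0) — d² to each: A:68, B:125, C:128, D:41 → nearest is D
(-6, 1) — d² to each: A:178, B:41, C:250, D:17 → nearest is D
1 of the 6 points has A as nearest.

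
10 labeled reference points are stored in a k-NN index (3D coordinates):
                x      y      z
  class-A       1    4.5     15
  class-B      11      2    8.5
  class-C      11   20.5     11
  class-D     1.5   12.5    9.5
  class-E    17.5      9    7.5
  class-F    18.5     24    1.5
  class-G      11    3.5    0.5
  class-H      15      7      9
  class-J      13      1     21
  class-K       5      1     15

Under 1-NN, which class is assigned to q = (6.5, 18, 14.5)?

class-C

Compare squared distances (the ordering matches that of the actual distances):
d²(q, class-A) = 30.25 + 182.25 + 0.25 = 212.75
d²(q, class-B) = 20.25 + 256 + 36 = 312.25
d²(q, class-C) = 20.25 + 6.25 + 12.25 = 38.75
d²(q, class-D) = 25 + 30.25 + 25 = 80.25
d²(q, class-E) = 121 + 81 + 49 = 251
d²(q, class-F) = 144 + 36 + 169 = 349
d²(q, class-G) = 20.25 + 210.25 + 196 = 426.5
d²(q, class-H) = 72.25 + 121 + 30.25 = 223.5
d²(q, class-J) = 42.25 + 289 + 42.25 = 373.5
d²(q, class-K) = 2.25 + 289 + 0.25 = 291.5
class-C is nearest.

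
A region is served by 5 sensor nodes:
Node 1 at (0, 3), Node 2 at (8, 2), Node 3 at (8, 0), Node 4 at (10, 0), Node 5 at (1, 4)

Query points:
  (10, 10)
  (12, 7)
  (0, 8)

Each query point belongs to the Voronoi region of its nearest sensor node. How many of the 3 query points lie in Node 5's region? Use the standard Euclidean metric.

1

(10, 10) — d² to each: Node 1:149, Node 2:68, Node 3:104, Node 4:100, Node 5:117 → nearest is Node 2
(12, 7) — d² to each: Node 1:160, Node 2:41, Node 3:65, Node 4:53, Node 5:130 → nearest is Node 2
(0, 8) — d² to each: Node 1:25, Node 2:100, Node 3:128, Node 4:164, Node 5:17 → nearest is Node 5
1 of the 3 points has Node 5 as nearest.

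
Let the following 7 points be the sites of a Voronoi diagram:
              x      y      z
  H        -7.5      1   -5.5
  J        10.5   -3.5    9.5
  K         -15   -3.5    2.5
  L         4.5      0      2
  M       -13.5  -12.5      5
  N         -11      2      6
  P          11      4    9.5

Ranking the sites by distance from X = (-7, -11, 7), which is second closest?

Compare squared distances (the ordering matches that of the actual distances):
|XH|² = (-7−(-7.5))² + (-11−1)² + (7−(-5.5))² = 0.25 + 144 + 156.25 = 300.5
|XJ|² = (-7−10.5)² + (-11−(-3.5))² + (7−9.5)² = 306.25 + 56.25 + 6.25 = 368.75
|XK|² = (-7−(-15))² + (-11−(-3.5))² + (7−2.5)² = 64 + 56.25 + 20.25 = 140.5
|XL|² = (-7−4.5)² + (-11−0)² + (7−2)² = 132.25 + 121 + 25 = 278.25
|XM|² = (-7−(-13.5))² + (-11−(-12.5))² + (7−5)² = 42.25 + 2.25 + 4 = 48.5
|XN|² = (-7−(-11))² + (-11−2)² + (7−6)² = 16 + 169 + 1 = 186
|XP|² = (-7−11)² + (-11−4)² + (7−9.5)² = 324 + 225 + 6.25 = 555.25
Sorted ascending: M, K, N, … — the second-nearest is K.

K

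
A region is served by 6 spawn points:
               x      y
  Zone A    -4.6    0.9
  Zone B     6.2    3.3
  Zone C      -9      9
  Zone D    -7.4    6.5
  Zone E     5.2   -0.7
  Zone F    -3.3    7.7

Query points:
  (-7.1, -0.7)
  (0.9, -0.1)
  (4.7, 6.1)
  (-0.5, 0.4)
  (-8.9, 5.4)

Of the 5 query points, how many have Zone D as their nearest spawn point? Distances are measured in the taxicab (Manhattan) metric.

1

(-7.1, -0.7) — d to each: Zone A:4.1, Zone B:17.3, Zone C:11.6, Zone D:7.5, Zone E:12.3, Zone F:12.2 → nearest is Zone A
(0.9, -0.1) — d to each: Zone A:6.5, Zone B:8.7, Zone C:19, Zone D:14.9, Zone E:4.9, Zone F:12 → nearest is Zone E
(4.7, 6.1) — d to each: Zone A:14.5, Zone B:4.3, Zone C:16.6, Zone D:12.5, Zone E:7.3, Zone F:9.6 → nearest is Zone B
(-0.5, 0.4) — d to each: Zone A:4.6, Zone B:9.6, Zone C:17.1, Zone D:13, Zone E:6.8, Zone F:10.1 → nearest is Zone A
(-8.9, 5.4) — d to each: Zone A:8.8, Zone B:17.2, Zone C:3.7, Zone D:2.6, Zone E:20.2, Zone F:7.9 → nearest is Zone D
1 of the 5 points has Zone D as nearest.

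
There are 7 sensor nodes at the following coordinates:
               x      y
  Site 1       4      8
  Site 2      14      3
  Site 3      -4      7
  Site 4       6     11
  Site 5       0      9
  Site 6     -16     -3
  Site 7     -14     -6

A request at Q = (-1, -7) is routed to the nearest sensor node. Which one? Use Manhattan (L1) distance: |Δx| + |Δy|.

d(Q, Site 1) = |-1−4| + |-7−8| = 5 + 15 = 20
d(Q, Site 2) = |-1−14| + |-7−3| = 15 + 10 = 25
d(Q, Site 3) = |-1−(-4)| + |-7−7| = 3 + 14 = 17
d(Q, Site 4) = |-1−6| + |-7−11| = 7 + 18 = 25
d(Q, Site 5) = |-1−0| + |-7−9| = 1 + 16 = 17
d(Q, Site 6) = |-1−(-16)| + |-7−(-3)| = 15 + 4 = 19
d(Q, Site 7) = |-1−(-14)| + |-7−(-6)| = 13 + 1 = 14
Site 7 is nearest.

Site 7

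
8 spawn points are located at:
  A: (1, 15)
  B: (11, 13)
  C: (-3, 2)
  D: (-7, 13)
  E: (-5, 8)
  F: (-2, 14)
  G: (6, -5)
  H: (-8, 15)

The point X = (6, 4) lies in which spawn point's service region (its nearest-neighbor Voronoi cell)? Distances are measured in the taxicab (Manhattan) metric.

G

d(X,A) = |6−1| + |4−15| = 5 + 11 = 16
d(X,B) = |6−11| + |4−13| = 5 + 9 = 14
d(X,C) = |6−(-3)| + |4−2| = 9 + 2 = 11
d(X,D) = |6−(-7)| + |4−13| = 13 + 9 = 22
d(X,E) = |6−(-5)| + |4−8| = 11 + 4 = 15
d(X,F) = |6−(-2)| + |4−14| = 8 + 10 = 18
d(X,G) = |6−6| + |4−(-5)| = 0 + 9 = 9
d(X,H) = |6−(-8)| + |4−15| = 14 + 11 = 25
The smallest is to G, so X lies in the Voronoi region of G.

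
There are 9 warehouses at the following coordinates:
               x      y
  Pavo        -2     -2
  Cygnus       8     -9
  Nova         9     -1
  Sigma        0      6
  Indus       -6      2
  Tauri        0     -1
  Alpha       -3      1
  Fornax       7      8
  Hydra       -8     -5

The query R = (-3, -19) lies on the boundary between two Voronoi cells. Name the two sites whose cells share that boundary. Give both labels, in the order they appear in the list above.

Cygnus and Hydra

Squared distances from R to each site:
d²(R, Pavo) = (-3−(-2))² + (-19−(-2))² = 1 + 289 = 290
d²(R, Cygnus) = (-3−8)² + (-19−(-9))² = 121 + 100 = 221
d²(R, Nova) = (-3−9)² + (-19−(-1))² = 144 + 324 = 468
d²(R, Sigma) = (-3−0)² + (-19−6)² = 9 + 625 = 634
d²(R, Indus) = (-3−(-6))² + (-19−2)² = 9 + 441 = 450
d²(R, Tauri) = (-3−0)² + (-19−(-1))² = 9 + 324 = 333
d²(R, Alpha) = (-3−(-3))² + (-19−1)² = 0 + 400 = 400
d²(R, Fornax) = (-3−7)² + (-19−8)² = 100 + 729 = 829
d²(R, Hydra) = (-3−(-8))² + (-19−(-5))² = 25 + 196 = 221
R is equidistant from Cygnus and Hydra (both at squared distance 221), and every other site is strictly farther — so R lies on the Cygnus–Hydra Voronoi edge.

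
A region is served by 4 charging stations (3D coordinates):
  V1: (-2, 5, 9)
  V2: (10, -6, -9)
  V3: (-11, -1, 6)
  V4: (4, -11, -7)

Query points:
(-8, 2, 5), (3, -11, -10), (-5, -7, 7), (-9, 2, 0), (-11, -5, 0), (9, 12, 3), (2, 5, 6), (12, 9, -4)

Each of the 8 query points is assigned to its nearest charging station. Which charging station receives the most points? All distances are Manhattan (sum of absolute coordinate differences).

(-8, 2, 5) — d to each: V1:13, V2:40, V3:7, V4:37 → nearest is V3
(3, -11, -10) — d to each: V1:40, V2:13, V3:40, V4:4 → nearest is V4
(-5, -7, 7) — d to each: V1:17, V2:32, V3:13, V4:27 → nearest is V3
(-9, 2, 0) — d to each: V1:19, V2:36, V3:11, V4:33 → nearest is V3
(-11, -5, 0) — d to each: V1:28, V2:31, V3:10, V4:28 → nearest is V3
(9, 12, 3) — d to each: V1:24, V2:31, V3:36, V4:38 → nearest is V1
(2, 5, 6) — d to each: V1:7, V2:34, V3:19, V4:31 → nearest is V1
(12, 9, -4) — d to each: V1:31, V2:22, V3:43, V4:31 → nearest is V2
Tally — V1:2, V2:1, V3:4, V4:1. V3 captures the most (4).

V3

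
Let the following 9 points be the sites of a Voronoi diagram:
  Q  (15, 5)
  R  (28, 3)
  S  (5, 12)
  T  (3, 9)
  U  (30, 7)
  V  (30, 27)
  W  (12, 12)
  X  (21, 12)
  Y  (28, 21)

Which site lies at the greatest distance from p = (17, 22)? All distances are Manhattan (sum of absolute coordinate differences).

R

d(p,Q) = |17−15| + |22−5| = 2 + 17 = 19
d(p,R) = |17−28| + |22−3| = 11 + 19 = 30
d(p,S) = |17−5| + |22−12| = 12 + 10 = 22
d(p,T) = |17−3| + |22−9| = 14 + 13 = 27
d(p,U) = |17−30| + |22−7| = 13 + 15 = 28
d(p,V) = |17−30| + |22−27| = 13 + 5 = 18
d(p,W) = |17−12| + |22−12| = 5 + 10 = 15
d(p,X) = |17−21| + |22−12| = 4 + 10 = 14
d(p,Y) = |17−28| + |22−21| = 11 + 1 = 12
The largest is to R.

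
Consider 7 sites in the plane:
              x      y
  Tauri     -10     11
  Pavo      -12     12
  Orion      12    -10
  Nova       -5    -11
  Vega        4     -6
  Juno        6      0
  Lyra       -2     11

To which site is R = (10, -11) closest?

Orion

Since √ is increasing, it suffices to compare squared distances:
d²(R, Tauri) = 400 + 484 = 884
d²(R, Pavo) = 484 + 529 = 1013
d²(R, Orion) = 4 + 1 = 5
d²(R, Nova) = 225 + 0 = 225
d²(R, Vega) = 36 + 25 = 61
d²(R, Juno) = 16 + 121 = 137
d²(R, Lyra) = 144 + 484 = 628
The smallest is to Orion, so R lies in the Voronoi region of Orion.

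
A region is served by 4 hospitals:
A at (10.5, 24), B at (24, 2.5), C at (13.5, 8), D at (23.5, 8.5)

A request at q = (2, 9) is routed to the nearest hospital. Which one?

Since √ is increasing, it suffices to compare squared distances:
|qA|² = (2−10.5)² + (9−24)² = 72.25 + 225 = 297.25
|qB|² = (2−24)² + (9−2.5)² = 484 + 42.25 = 526.25
|qC|² = (2−13.5)² + (9−8)² = 132.25 + 1 = 133.25
|qD|² = (2−23.5)² + (9−8.5)² = 462.25 + 0.25 = 462.5
C is nearest.

C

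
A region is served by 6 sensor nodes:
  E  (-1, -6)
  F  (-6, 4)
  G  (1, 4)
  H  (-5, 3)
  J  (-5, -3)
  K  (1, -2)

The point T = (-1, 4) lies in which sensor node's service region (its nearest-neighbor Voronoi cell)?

G

Squared Euclidean distances:
|TE|² = (-1−(-1))² + (4−(-6))² = 0 + 100 = 100
|TF|² = (-1−(-6))² + (4−4)² = 25 + 0 = 25
|TG|² = (-1−1)² + (4−4)² = 4 + 0 = 4
|TH|² = (-1−(-5))² + (4−3)² = 16 + 1 = 17
|TJ|² = (-1−(-5))² + (4−(-3))² = 16 + 49 = 65
|TK|² = (-1−1)² + (4−(-2))² = 4 + 36 = 40
Minimum is at G.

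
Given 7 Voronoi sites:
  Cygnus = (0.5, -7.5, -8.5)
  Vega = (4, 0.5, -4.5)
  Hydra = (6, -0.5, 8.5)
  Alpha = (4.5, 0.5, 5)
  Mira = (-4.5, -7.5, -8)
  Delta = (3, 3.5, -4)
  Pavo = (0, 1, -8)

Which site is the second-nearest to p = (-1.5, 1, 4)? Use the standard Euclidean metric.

Since √ is increasing, it suffices to compare squared distances:
d²(p, Cygnus) = (-1.5−0.5)² + (1−(-7.5))² + (4−(-8.5))² = 4 + 72.25 + 156.25 = 232.5
d²(p, Vega) = (-1.5−4)² + (1−0.5)² + (4−(-4.5))² = 30.25 + 0.25 + 72.25 = 102.75
d²(p, Hydra) = (-1.5−6)² + (1−(-0.5))² + (4−8.5)² = 56.25 + 2.25 + 20.25 = 78.75
d²(p, Alpha) = (-1.5−4.5)² + (1−0.5)² + (4−5)² = 36 + 0.25 + 1 = 37.25
d²(p, Mira) = (-1.5−(-4.5))² + (1−(-7.5))² + (4−(-8))² = 9 + 72.25 + 144 = 225.25
d²(p, Delta) = (-1.5−3)² + (1−3.5)² + (4−(-4))² = 20.25 + 6.25 + 64 = 90.5
d²(p, Pavo) = (-1.5−0)² + (1−1)² + (4−(-8))² = 2.25 + 0 + 144 = 146.25
Sorted ascending: Alpha, Hydra, Delta, … — the second-nearest is Hydra.

Hydra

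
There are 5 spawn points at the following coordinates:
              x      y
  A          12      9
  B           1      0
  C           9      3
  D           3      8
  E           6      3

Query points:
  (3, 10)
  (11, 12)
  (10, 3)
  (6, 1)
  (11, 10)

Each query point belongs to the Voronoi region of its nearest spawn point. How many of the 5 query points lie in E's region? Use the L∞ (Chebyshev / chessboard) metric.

1

(3, 10) — d to each: A:9, B:10, C:7, D:2, E:7 → nearest is D
(11, 12) — d to each: A:3, B:12, C:9, D:8, E:9 → nearest is A
(10, 3) — d to each: A:6, B:9, C:1, D:7, E:4 → nearest is C
(6, 1) — d to each: A:8, B:5, C:3, D:7, E:2 → nearest is E
(11, 10) — d to each: A:1, B:10, C:7, D:8, E:7 → nearest is A
1 of the 5 points has E as nearest.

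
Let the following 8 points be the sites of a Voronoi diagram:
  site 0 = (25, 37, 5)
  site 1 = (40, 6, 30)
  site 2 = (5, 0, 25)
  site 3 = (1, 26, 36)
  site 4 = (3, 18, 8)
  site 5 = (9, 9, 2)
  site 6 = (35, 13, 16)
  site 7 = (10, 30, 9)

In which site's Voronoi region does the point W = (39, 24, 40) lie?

Since √ is increasing, it suffices to compare squared distances:
d²(W, site 0) = 196 + 169 + 1225 = 1590
d²(W, site 1) = 1 + 324 + 100 = 425
d²(W, site 2) = 1156 + 576 + 225 = 1957
d²(W, site 3) = 1444 + 4 + 16 = 1464
d²(W, site 4) = 1296 + 36 + 1024 = 2356
d²(W, site 5) = 900 + 225 + 1444 = 2569
d²(W, site 6) = 16 + 121 + 576 = 713
d²(W, site 7) = 841 + 36 + 961 = 1838
site 1 is nearest.

site 1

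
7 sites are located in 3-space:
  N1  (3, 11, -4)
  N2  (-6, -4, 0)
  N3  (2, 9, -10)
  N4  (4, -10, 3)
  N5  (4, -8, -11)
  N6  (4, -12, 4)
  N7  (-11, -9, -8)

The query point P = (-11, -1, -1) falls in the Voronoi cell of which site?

Since √ is increasing, it suffices to compare squared distances:
|PN1|² = 196 + 144 + 9 = 349
|PN2|² = 25 + 9 + 1 = 35
|PN3|² = 169 + 100 + 81 = 350
|PN4|² = 225 + 81 + 16 = 322
|PN5|² = 225 + 49 + 100 = 374
|PN6|² = 225 + 121 + 25 = 371
|PN7|² = 0 + 64 + 49 = 113
Minimum is at N2.

N2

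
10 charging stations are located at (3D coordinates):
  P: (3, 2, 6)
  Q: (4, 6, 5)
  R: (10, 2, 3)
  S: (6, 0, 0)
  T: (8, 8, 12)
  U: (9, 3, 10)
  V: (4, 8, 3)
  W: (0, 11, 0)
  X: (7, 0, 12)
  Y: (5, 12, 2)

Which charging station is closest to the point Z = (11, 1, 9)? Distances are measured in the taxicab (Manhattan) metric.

d(Z,P) = |11−3| + |1−2| + |9−6| = 8 + 1 + 3 = 12
d(Z,Q) = |11−4| + |1−6| + |9−5| = 7 + 5 + 4 = 16
d(Z,R) = |11−10| + |1−2| + |9−3| = 1 + 1 + 6 = 8
d(Z,S) = |11−6| + |1−0| + |9−0| = 5 + 1 + 9 = 15
d(Z,T) = |11−8| + |1−8| + |9−12| = 3 + 7 + 3 = 13
d(Z,U) = |11−9| + |1−3| + |9−10| = 2 + 2 + 1 = 5
d(Z,V) = |11−4| + |1−8| + |9−3| = 7 + 7 + 6 = 20
d(Z,W) = |11−0| + |1−11| + |9−0| = 11 + 10 + 9 = 30
d(Z,X) = |11−7| + |1−0| + |9−12| = 4 + 1 + 3 = 8
d(Z,Y) = |11−5| + |1−12| + |9−2| = 6 + 11 + 7 = 24
Minimum is at U.

U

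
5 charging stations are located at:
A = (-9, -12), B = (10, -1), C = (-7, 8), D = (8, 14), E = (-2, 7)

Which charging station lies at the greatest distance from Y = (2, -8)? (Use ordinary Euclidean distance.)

D

Compare squared distances (the ordering matches that of the actual distances):
|YA|² = 121 + 16 = 137
|YB|² = 64 + 49 = 113
|YC|² = 81 + 256 = 337
|YD|² = 36 + 484 = 520
|YE|² = 16 + 225 = 241
The largest is to D.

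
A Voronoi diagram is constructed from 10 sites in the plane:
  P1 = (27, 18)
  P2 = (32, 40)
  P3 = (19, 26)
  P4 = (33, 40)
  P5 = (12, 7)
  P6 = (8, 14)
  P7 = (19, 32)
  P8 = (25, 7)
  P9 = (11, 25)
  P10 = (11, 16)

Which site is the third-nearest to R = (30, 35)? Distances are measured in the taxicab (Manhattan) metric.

d(R,P1) = 3 + 17 = 20
d(R,P2) = 2 + 5 = 7
d(R,P3) = 11 + 9 = 20
d(R,P4) = 3 + 5 = 8
d(R,P5) = 18 + 28 = 46
d(R,P6) = 22 + 21 = 43
d(R,P7) = 11 + 3 = 14
d(R,P8) = 5 + 28 = 33
d(R,P9) = 19 + 10 = 29
d(R, P10) = 19 + 19 = 38
Sorted ascending: P2, P4, P7, P1, … — the third-nearest is P7.

P7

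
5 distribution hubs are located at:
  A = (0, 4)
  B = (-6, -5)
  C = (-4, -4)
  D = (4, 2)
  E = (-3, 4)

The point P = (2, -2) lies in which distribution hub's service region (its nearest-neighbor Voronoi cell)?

Compare squared distances (the ordering matches that of the actual distances):
|PA|² = (2−0)² + (-2−4)² = 4 + 36 = 40
|PB|² = (2−(-6))² + (-2−(-5))² = 64 + 9 = 73
|PC|² = (2−(-4))² + (-2−(-4))² = 36 + 4 = 40
|PD|² = (2−4)² + (-2−2)² = 4 + 16 = 20
|PE|² = (2−(-3))² + (-2−4)² = 25 + 36 = 61
Minimum is at D.

D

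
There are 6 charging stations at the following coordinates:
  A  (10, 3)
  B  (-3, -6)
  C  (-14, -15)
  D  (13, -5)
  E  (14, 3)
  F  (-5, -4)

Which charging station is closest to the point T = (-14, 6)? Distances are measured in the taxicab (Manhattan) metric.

d(T,A) = |-14−10| + |6−3| = 24 + 3 = 27
d(T,B) = |-14−(-3)| + |6−(-6)| = 11 + 12 = 23
d(T,C) = |-14−(-14)| + |6−(-15)| = 0 + 21 = 21
d(T,D) = |-14−13| + |6−(-5)| = 27 + 11 = 38
d(T,E) = |-14−14| + |6−3| = 28 + 3 = 31
d(T,F) = |-14−(-5)| + |6−(-4)| = 9 + 10 = 19
Minimum is at F.

F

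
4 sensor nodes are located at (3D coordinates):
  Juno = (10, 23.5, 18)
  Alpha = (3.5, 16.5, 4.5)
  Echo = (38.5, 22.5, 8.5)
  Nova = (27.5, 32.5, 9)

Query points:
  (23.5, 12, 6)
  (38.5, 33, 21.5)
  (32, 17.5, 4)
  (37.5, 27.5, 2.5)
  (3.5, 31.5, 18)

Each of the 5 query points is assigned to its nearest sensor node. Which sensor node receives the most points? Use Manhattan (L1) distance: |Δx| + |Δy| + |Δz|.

Echo

(23.5, 12, 6) — d to each: Juno:37, Alpha:26, Echo:28, Nova:27.5 → nearest is Alpha
(38.5, 33, 21.5) — d to each: Juno:41.5, Alpha:68.5, Echo:23.5, Nova:24 → nearest is Echo
(32, 17.5, 4) — d to each: Juno:42, Alpha:30, Echo:16, Nova:24.5 → nearest is Echo
(37.5, 27.5, 2.5) — d to each: Juno:47, Alpha:47, Echo:12, Nova:21.5 → nearest is Echo
(3.5, 31.5, 18) — d to each: Juno:14.5, Alpha:28.5, Echo:53.5, Nova:34 → nearest is Juno
Tally — Juno:1, Alpha:1, Echo:3. Echo captures the most (3).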